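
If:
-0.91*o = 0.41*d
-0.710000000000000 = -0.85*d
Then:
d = 0.84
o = -0.38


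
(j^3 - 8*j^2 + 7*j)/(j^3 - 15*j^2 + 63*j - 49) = j/(j - 7)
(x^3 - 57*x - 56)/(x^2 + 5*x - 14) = (x^2 - 7*x - 8)/(x - 2)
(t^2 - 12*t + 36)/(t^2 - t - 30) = (t - 6)/(t + 5)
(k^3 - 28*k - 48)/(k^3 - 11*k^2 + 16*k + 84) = (k + 4)/(k - 7)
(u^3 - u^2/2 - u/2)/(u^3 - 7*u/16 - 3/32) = 16*u*(u - 1)/(16*u^2 - 8*u - 3)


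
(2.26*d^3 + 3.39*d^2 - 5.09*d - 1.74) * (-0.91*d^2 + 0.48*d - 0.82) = -2.0566*d^5 - 2.0001*d^4 + 4.4059*d^3 - 3.6396*d^2 + 3.3386*d + 1.4268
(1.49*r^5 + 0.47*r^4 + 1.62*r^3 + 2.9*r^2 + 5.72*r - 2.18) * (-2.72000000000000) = -4.0528*r^5 - 1.2784*r^4 - 4.4064*r^3 - 7.888*r^2 - 15.5584*r + 5.9296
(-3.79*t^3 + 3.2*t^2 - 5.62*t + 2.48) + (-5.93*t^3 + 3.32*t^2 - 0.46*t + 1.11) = -9.72*t^3 + 6.52*t^2 - 6.08*t + 3.59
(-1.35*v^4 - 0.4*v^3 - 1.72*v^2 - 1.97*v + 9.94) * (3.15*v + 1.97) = -4.2525*v^5 - 3.9195*v^4 - 6.206*v^3 - 9.5939*v^2 + 27.4301*v + 19.5818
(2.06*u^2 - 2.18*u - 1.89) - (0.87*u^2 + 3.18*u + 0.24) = 1.19*u^2 - 5.36*u - 2.13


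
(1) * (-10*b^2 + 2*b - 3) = -10*b^2 + 2*b - 3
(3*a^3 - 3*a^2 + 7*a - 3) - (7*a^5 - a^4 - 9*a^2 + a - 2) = -7*a^5 + a^4 + 3*a^3 + 6*a^2 + 6*a - 1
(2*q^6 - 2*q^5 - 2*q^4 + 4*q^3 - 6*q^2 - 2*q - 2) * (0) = 0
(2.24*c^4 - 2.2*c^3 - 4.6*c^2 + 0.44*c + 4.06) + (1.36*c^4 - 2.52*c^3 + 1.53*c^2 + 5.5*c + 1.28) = 3.6*c^4 - 4.72*c^3 - 3.07*c^2 + 5.94*c + 5.34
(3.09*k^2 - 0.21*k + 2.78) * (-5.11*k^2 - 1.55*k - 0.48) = -15.7899*k^4 - 3.7164*k^3 - 15.3635*k^2 - 4.2082*k - 1.3344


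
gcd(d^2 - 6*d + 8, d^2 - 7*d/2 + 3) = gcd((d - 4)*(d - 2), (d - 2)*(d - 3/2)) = d - 2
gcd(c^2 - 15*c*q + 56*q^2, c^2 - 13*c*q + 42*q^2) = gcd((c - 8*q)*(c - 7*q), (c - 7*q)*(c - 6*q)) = -c + 7*q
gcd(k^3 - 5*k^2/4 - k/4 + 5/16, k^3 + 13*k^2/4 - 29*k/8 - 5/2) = k^2 - 3*k/4 - 5/8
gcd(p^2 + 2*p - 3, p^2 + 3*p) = p + 3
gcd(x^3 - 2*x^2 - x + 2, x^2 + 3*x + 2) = x + 1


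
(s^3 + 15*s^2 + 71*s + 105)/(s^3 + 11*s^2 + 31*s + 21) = (s + 5)/(s + 1)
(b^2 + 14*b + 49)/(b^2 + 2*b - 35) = (b + 7)/(b - 5)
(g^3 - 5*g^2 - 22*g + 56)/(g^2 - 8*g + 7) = (g^2 + 2*g - 8)/(g - 1)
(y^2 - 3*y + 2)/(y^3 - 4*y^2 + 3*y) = (y - 2)/(y*(y - 3))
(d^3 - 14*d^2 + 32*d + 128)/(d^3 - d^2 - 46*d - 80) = (d - 8)/(d + 5)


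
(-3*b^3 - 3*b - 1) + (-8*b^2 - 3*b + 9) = -3*b^3 - 8*b^2 - 6*b + 8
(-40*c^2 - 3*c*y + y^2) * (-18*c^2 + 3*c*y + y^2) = 720*c^4 - 66*c^3*y - 67*c^2*y^2 + y^4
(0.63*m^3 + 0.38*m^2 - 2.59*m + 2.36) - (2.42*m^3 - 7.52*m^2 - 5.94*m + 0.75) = -1.79*m^3 + 7.9*m^2 + 3.35*m + 1.61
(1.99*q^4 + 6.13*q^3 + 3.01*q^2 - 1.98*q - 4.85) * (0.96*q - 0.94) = 1.9104*q^5 + 4.0142*q^4 - 2.8726*q^3 - 4.7302*q^2 - 2.7948*q + 4.559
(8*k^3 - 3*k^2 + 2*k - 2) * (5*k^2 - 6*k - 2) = 40*k^5 - 63*k^4 + 12*k^3 - 16*k^2 + 8*k + 4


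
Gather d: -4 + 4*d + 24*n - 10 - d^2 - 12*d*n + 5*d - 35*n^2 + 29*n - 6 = -d^2 + d*(9 - 12*n) - 35*n^2 + 53*n - 20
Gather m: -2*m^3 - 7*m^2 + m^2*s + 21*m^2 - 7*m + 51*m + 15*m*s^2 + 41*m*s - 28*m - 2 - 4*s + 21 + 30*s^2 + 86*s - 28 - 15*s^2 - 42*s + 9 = -2*m^3 + m^2*(s + 14) + m*(15*s^2 + 41*s + 16) + 15*s^2 + 40*s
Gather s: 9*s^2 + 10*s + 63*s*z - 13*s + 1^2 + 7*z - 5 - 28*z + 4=9*s^2 + s*(63*z - 3) - 21*z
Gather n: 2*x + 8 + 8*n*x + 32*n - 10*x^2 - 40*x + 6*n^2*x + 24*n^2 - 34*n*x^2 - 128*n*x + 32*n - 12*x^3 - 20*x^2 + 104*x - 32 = n^2*(6*x + 24) + n*(-34*x^2 - 120*x + 64) - 12*x^3 - 30*x^2 + 66*x - 24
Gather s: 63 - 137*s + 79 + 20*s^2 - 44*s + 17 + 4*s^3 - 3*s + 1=4*s^3 + 20*s^2 - 184*s + 160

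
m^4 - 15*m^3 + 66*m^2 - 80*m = m*(m - 8)*(m - 5)*(m - 2)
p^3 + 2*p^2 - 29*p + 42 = (p - 3)*(p - 2)*(p + 7)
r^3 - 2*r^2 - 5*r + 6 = (r - 3)*(r - 1)*(r + 2)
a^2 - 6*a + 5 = (a - 5)*(a - 1)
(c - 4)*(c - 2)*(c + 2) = c^3 - 4*c^2 - 4*c + 16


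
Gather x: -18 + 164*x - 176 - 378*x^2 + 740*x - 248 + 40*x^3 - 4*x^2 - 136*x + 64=40*x^3 - 382*x^2 + 768*x - 378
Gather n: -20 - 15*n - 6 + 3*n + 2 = -12*n - 24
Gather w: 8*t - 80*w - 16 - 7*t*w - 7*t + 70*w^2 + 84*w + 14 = t + 70*w^2 + w*(4 - 7*t) - 2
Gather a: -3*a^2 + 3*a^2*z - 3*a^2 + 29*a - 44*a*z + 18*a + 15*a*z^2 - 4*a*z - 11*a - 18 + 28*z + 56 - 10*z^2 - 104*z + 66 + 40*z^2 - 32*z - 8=a^2*(3*z - 6) + a*(15*z^2 - 48*z + 36) + 30*z^2 - 108*z + 96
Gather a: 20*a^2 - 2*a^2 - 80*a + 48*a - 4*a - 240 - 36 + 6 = 18*a^2 - 36*a - 270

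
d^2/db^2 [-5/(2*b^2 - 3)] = 60*(-2*b^2 - 1)/(2*b^2 - 3)^3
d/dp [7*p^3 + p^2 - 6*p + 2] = 21*p^2 + 2*p - 6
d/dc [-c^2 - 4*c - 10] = -2*c - 4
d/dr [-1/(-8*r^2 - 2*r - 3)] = 2*(-8*r - 1)/(8*r^2 + 2*r + 3)^2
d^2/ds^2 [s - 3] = 0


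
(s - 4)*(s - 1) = s^2 - 5*s + 4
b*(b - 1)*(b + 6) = b^3 + 5*b^2 - 6*b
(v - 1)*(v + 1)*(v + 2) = v^3 + 2*v^2 - v - 2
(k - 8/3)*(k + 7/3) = k^2 - k/3 - 56/9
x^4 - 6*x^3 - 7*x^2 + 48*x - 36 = (x - 6)*(x - 2)*(x - 1)*(x + 3)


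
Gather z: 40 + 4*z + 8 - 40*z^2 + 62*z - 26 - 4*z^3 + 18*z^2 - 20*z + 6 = -4*z^3 - 22*z^2 + 46*z + 28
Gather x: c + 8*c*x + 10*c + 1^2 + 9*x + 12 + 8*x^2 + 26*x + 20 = 11*c + 8*x^2 + x*(8*c + 35) + 33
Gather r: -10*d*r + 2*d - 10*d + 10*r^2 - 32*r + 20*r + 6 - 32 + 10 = -8*d + 10*r^2 + r*(-10*d - 12) - 16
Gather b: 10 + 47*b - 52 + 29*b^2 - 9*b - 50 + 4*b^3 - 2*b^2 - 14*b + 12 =4*b^3 + 27*b^2 + 24*b - 80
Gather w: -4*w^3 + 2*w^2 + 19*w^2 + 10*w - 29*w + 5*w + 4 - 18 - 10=-4*w^3 + 21*w^2 - 14*w - 24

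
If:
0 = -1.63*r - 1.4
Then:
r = -0.86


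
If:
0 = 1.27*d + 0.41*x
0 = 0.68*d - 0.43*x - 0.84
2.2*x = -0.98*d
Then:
No Solution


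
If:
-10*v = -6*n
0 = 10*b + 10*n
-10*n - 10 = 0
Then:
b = 1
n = -1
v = -3/5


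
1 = 1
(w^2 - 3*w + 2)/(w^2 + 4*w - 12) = (w - 1)/(w + 6)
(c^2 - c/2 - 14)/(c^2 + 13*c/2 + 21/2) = (c - 4)/(c + 3)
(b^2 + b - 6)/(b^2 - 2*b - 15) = (b - 2)/(b - 5)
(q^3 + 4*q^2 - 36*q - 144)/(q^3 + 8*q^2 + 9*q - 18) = (q^2 - 2*q - 24)/(q^2 + 2*q - 3)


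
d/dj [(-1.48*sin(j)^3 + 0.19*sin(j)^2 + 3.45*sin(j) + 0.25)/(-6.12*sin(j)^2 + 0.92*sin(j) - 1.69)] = (9.0576*sin(j)^4 - 2.7232*sin(j)^3 + 28.7924*sin(j)^2 + 2.4178*sin(j) - 6.0605)*cos(j)/(37.4544*sin(j)^4 - 11.2608*sin(j)^3 + 21.532*sin(j)^2 - 3.1096*sin(j) + 2.8561)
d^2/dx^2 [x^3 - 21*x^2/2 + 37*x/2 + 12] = 6*x - 21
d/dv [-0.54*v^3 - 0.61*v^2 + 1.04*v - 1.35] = -1.62*v^2 - 1.22*v + 1.04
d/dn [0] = 0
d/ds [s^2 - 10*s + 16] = 2*s - 10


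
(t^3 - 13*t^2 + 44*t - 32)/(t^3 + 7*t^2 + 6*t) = (t^3 - 13*t^2 + 44*t - 32)/(t*(t^2 + 7*t + 6))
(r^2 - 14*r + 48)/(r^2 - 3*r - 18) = (r - 8)/(r + 3)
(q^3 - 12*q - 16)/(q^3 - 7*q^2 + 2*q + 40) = (q + 2)/(q - 5)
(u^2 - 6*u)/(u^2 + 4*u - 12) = u*(u - 6)/(u^2 + 4*u - 12)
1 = 1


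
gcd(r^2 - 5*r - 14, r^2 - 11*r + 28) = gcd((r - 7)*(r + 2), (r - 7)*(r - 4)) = r - 7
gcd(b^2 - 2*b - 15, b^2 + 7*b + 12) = b + 3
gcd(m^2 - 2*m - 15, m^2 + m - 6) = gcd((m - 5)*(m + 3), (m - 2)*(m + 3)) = m + 3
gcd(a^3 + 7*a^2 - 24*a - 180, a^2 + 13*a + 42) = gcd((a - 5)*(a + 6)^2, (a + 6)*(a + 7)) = a + 6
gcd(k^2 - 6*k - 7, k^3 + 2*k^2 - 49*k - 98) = k - 7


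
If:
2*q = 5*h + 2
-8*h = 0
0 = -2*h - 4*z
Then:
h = 0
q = 1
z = 0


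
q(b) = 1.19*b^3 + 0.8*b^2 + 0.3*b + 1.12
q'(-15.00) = 779.55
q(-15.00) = -3839.63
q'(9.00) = 303.87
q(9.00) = 936.13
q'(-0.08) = 0.19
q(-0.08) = 1.10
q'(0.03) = 0.35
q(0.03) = 1.13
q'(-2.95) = 26.65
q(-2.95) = -23.35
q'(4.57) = 82.17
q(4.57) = 132.78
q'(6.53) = 162.98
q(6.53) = 368.54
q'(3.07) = 38.86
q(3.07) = 44.01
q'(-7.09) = 168.41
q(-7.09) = -384.91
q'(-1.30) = 4.25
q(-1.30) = -0.53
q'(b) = 3.57*b^2 + 1.6*b + 0.3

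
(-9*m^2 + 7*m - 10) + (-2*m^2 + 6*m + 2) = -11*m^2 + 13*m - 8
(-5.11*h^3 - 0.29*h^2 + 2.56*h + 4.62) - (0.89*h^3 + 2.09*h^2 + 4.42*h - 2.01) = -6.0*h^3 - 2.38*h^2 - 1.86*h + 6.63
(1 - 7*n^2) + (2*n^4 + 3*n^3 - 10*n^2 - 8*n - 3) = 2*n^4 + 3*n^3 - 17*n^2 - 8*n - 2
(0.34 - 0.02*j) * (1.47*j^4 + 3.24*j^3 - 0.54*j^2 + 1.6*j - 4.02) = -0.0294*j^5 + 0.435*j^4 + 1.1124*j^3 - 0.2156*j^2 + 0.6244*j - 1.3668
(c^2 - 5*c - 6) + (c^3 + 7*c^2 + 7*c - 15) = c^3 + 8*c^2 + 2*c - 21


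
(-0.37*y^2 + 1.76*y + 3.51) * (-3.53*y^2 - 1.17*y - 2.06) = 1.3061*y^4 - 5.7799*y^3 - 13.6873*y^2 - 7.7323*y - 7.2306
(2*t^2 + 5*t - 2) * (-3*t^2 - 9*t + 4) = -6*t^4 - 33*t^3 - 31*t^2 + 38*t - 8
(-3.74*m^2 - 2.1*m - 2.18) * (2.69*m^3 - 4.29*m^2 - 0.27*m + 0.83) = -10.0606*m^5 + 10.3956*m^4 + 4.1546*m^3 + 6.815*m^2 - 1.1544*m - 1.8094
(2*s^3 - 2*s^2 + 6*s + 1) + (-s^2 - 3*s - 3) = 2*s^3 - 3*s^2 + 3*s - 2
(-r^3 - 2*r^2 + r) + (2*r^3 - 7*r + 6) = r^3 - 2*r^2 - 6*r + 6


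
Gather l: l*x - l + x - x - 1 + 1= l*(x - 1)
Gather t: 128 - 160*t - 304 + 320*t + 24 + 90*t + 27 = 250*t - 125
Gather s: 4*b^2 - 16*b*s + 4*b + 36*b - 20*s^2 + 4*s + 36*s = 4*b^2 + 40*b - 20*s^2 + s*(40 - 16*b)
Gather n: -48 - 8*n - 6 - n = -9*n - 54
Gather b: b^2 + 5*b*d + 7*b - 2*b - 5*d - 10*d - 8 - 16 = b^2 + b*(5*d + 5) - 15*d - 24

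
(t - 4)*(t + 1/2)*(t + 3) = t^3 - t^2/2 - 25*t/2 - 6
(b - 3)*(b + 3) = b^2 - 9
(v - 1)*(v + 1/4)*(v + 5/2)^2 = v^4 + 17*v^3/4 + 9*v^2/4 - 95*v/16 - 25/16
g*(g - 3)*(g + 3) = g^3 - 9*g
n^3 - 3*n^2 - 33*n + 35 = (n - 7)*(n - 1)*(n + 5)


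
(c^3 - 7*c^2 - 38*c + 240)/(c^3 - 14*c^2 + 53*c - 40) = (c + 6)/(c - 1)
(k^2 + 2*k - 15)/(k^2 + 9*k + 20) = (k - 3)/(k + 4)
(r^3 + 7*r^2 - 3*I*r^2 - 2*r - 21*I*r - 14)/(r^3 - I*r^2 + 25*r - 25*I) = (r^2 + r*(7 - 2*I) - 14*I)/(r^2 + 25)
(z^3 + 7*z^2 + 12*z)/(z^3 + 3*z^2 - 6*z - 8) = z*(z + 3)/(z^2 - z - 2)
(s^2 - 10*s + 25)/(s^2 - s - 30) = (-s^2 + 10*s - 25)/(-s^2 + s + 30)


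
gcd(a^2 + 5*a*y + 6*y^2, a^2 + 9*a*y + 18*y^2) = a + 3*y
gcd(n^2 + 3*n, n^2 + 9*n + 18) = n + 3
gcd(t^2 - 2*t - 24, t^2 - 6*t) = t - 6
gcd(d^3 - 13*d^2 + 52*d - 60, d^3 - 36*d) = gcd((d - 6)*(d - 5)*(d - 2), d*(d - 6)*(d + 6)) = d - 6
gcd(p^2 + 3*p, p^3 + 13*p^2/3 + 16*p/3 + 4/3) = 1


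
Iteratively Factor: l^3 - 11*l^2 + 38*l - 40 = (l - 4)*(l^2 - 7*l + 10) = (l - 4)*(l - 2)*(l - 5)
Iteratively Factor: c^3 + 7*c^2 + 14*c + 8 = (c + 2)*(c^2 + 5*c + 4) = (c + 2)*(c + 4)*(c + 1)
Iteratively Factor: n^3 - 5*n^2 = (n - 5)*(n^2) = n*(n - 5)*(n)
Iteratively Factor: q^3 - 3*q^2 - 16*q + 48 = (q - 4)*(q^2 + q - 12) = (q - 4)*(q + 4)*(q - 3)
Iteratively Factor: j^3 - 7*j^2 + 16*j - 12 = (j - 2)*(j^2 - 5*j + 6) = (j - 3)*(j - 2)*(j - 2)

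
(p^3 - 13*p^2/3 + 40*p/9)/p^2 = p - 13/3 + 40/(9*p)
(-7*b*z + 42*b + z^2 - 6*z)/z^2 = -7*b/z + 42*b/z^2 + 1 - 6/z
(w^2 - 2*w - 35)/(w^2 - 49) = (w + 5)/(w + 7)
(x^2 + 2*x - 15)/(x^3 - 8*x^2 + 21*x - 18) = (x + 5)/(x^2 - 5*x + 6)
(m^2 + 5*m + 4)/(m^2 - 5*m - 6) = (m + 4)/(m - 6)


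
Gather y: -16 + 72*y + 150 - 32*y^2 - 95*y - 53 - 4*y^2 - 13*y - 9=-36*y^2 - 36*y + 72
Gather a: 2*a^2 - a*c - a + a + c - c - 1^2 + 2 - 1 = 2*a^2 - a*c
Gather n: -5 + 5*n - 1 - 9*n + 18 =12 - 4*n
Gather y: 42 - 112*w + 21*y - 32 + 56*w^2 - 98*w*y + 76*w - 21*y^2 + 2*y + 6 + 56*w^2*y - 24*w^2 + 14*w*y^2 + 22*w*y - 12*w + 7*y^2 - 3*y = 32*w^2 - 48*w + y^2*(14*w - 14) + y*(56*w^2 - 76*w + 20) + 16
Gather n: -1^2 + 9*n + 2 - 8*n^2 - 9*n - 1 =-8*n^2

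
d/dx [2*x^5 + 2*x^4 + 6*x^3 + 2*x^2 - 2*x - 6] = 10*x^4 + 8*x^3 + 18*x^2 + 4*x - 2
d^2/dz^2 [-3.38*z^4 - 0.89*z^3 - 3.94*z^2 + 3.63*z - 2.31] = -40.56*z^2 - 5.34*z - 7.88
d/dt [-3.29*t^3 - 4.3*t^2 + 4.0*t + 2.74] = -9.87*t^2 - 8.6*t + 4.0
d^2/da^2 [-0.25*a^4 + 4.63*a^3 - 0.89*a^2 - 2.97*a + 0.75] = -3.0*a^2 + 27.78*a - 1.78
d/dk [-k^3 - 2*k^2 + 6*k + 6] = -3*k^2 - 4*k + 6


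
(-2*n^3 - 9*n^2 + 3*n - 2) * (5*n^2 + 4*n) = -10*n^5 - 53*n^4 - 21*n^3 + 2*n^2 - 8*n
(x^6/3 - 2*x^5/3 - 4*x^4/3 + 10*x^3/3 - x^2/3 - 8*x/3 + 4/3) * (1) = x^6/3 - 2*x^5/3 - 4*x^4/3 + 10*x^3/3 - x^2/3 - 8*x/3 + 4/3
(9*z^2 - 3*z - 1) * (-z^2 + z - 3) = -9*z^4 + 12*z^3 - 29*z^2 + 8*z + 3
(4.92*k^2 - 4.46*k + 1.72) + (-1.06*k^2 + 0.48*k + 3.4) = 3.86*k^2 - 3.98*k + 5.12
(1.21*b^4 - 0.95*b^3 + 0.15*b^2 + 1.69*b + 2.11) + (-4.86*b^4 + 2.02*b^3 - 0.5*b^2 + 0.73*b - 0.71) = -3.65*b^4 + 1.07*b^3 - 0.35*b^2 + 2.42*b + 1.4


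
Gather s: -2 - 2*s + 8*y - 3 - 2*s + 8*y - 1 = -4*s + 16*y - 6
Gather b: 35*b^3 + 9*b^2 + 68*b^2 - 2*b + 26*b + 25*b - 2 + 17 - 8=35*b^3 + 77*b^2 + 49*b + 7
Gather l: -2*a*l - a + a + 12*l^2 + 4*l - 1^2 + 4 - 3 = 12*l^2 + l*(4 - 2*a)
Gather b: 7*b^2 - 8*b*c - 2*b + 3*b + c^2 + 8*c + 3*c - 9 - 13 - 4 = 7*b^2 + b*(1 - 8*c) + c^2 + 11*c - 26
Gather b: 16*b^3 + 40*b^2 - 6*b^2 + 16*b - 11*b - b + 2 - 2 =16*b^3 + 34*b^2 + 4*b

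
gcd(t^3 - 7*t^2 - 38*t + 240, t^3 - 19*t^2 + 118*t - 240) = t^2 - 13*t + 40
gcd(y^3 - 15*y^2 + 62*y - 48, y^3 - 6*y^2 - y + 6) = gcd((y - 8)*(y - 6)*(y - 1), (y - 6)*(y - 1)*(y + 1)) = y^2 - 7*y + 6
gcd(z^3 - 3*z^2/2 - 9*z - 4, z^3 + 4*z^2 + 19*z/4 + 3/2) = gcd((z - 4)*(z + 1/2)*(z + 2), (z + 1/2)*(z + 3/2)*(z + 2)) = z^2 + 5*z/2 + 1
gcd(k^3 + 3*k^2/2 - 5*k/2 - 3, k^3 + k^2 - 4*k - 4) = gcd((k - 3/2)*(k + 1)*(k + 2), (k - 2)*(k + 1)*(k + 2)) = k^2 + 3*k + 2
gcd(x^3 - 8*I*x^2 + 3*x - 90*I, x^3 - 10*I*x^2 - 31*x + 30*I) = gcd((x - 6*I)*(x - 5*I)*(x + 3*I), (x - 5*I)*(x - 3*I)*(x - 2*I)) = x - 5*I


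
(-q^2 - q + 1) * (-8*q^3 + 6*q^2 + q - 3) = 8*q^5 + 2*q^4 - 15*q^3 + 8*q^2 + 4*q - 3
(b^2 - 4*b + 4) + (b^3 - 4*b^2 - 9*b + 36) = b^3 - 3*b^2 - 13*b + 40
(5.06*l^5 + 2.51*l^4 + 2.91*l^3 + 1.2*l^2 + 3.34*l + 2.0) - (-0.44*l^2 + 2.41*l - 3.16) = 5.06*l^5 + 2.51*l^4 + 2.91*l^3 + 1.64*l^2 + 0.93*l + 5.16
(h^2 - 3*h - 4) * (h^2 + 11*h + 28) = h^4 + 8*h^3 - 9*h^2 - 128*h - 112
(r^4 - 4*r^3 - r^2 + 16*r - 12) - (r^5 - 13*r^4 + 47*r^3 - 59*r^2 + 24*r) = -r^5 + 14*r^4 - 51*r^3 + 58*r^2 - 8*r - 12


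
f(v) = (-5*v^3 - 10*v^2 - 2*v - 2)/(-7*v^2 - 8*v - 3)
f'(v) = (14*v + 8)*(-5*v^3 - 10*v^2 - 2*v - 2)/(-7*v^2 - 8*v - 3)^2 + (-15*v^2 - 20*v - 2)/(-7*v^2 - 8*v - 3) = (35*v^4 + 80*v^3 + 111*v^2 + 32*v - 10)/(49*v^4 + 112*v^3 + 106*v^2 + 48*v + 9)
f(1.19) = 1.20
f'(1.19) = 0.78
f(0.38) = 0.64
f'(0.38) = 0.47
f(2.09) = 1.90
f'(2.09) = 0.77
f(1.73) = 1.62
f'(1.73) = 0.77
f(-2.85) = -1.03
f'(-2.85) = 0.92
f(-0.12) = 0.89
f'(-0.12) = -2.70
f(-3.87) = -1.90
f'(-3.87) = 0.80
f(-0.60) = 4.61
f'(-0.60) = -3.83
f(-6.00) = -3.53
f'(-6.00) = 0.74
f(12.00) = 9.13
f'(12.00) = 0.72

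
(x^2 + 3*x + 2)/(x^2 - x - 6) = (x + 1)/(x - 3)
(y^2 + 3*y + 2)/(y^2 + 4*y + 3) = (y + 2)/(y + 3)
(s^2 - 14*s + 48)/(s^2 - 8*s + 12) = (s - 8)/(s - 2)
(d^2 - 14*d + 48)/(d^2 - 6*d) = (d - 8)/d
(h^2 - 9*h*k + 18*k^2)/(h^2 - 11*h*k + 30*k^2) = (h - 3*k)/(h - 5*k)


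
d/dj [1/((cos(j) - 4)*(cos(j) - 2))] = 2*(cos(j) - 3)*sin(j)/((cos(j) - 4)^2*(cos(j) - 2)^2)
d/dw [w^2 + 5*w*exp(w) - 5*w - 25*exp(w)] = 5*w*exp(w) + 2*w - 20*exp(w) - 5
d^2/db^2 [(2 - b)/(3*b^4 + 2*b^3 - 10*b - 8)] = 4*(-2*(b - 2)*(6*b^3 + 3*b^2 - 5)^2 + (6*b^3 + 3*b^2 + 3*b*(b - 2)*(3*b + 1) - 5)*(3*b^4 + 2*b^3 - 10*b - 8))/(3*b^4 + 2*b^3 - 10*b - 8)^3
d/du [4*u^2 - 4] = 8*u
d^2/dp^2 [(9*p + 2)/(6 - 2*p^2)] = (p^2*(-36*p - 8) + (27*p + 2)*(p^2 - 3))/(p^2 - 3)^3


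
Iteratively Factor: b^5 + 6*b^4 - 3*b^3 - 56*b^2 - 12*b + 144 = (b + 4)*(b^4 + 2*b^3 - 11*b^2 - 12*b + 36) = (b + 3)*(b + 4)*(b^3 - b^2 - 8*b + 12) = (b + 3)^2*(b + 4)*(b^2 - 4*b + 4) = (b - 2)*(b + 3)^2*(b + 4)*(b - 2)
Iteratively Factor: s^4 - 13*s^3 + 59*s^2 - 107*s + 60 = (s - 4)*(s^3 - 9*s^2 + 23*s - 15) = (s - 5)*(s - 4)*(s^2 - 4*s + 3) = (s - 5)*(s - 4)*(s - 3)*(s - 1)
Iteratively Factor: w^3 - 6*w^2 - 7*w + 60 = (w - 4)*(w^2 - 2*w - 15) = (w - 4)*(w + 3)*(w - 5)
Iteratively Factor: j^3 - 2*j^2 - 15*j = (j + 3)*(j^2 - 5*j) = (j - 5)*(j + 3)*(j)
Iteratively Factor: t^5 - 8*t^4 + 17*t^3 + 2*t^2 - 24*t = (t + 1)*(t^4 - 9*t^3 + 26*t^2 - 24*t) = (t - 3)*(t + 1)*(t^3 - 6*t^2 + 8*t) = (t - 3)*(t - 2)*(t + 1)*(t^2 - 4*t) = (t - 4)*(t - 3)*(t - 2)*(t + 1)*(t)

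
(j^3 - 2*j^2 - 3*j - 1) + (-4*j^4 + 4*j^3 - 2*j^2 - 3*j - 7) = -4*j^4 + 5*j^3 - 4*j^2 - 6*j - 8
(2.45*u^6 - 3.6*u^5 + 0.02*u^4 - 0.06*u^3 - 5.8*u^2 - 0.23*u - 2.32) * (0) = 0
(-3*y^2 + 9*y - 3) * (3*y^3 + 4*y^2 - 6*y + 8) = -9*y^5 + 15*y^4 + 45*y^3 - 90*y^2 + 90*y - 24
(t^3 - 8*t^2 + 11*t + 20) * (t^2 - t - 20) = t^5 - 9*t^4 - t^3 + 169*t^2 - 240*t - 400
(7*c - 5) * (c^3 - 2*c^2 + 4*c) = 7*c^4 - 19*c^3 + 38*c^2 - 20*c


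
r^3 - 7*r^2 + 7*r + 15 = (r - 5)*(r - 3)*(r + 1)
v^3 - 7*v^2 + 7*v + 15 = (v - 5)*(v - 3)*(v + 1)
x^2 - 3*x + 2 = (x - 2)*(x - 1)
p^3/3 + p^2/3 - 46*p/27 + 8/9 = (p/3 + 1)*(p - 4/3)*(p - 2/3)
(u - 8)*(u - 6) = u^2 - 14*u + 48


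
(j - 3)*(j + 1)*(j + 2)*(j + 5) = j^4 + 5*j^3 - 7*j^2 - 41*j - 30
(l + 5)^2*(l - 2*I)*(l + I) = l^4 + 10*l^3 - I*l^3 + 27*l^2 - 10*I*l^2 + 20*l - 25*I*l + 50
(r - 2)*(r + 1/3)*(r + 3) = r^3 + 4*r^2/3 - 17*r/3 - 2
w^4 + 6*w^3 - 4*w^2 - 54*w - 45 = (w - 3)*(w + 1)*(w + 3)*(w + 5)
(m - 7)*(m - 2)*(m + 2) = m^3 - 7*m^2 - 4*m + 28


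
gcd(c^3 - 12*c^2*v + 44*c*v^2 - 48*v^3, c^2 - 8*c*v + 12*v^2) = c^2 - 8*c*v + 12*v^2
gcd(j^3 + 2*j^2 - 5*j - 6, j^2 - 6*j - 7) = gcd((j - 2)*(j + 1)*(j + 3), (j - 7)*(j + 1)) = j + 1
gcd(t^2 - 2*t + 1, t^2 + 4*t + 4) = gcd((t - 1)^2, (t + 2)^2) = 1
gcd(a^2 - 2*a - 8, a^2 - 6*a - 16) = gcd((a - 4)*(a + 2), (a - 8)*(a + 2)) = a + 2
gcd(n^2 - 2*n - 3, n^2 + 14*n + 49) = 1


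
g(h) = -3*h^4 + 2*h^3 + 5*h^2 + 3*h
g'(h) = -12*h^3 + 6*h^2 + 10*h + 3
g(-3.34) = -402.10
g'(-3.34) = 483.65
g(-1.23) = -6.71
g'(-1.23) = 22.11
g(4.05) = -580.10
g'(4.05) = -655.25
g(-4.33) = -1136.17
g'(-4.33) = 1046.39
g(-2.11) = -62.32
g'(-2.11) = 121.34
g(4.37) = -818.57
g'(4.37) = -840.16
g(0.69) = 4.43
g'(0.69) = 8.81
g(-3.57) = -525.28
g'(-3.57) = 589.76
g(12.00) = -57996.00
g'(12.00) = -19749.00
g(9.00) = -17793.00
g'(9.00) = -8169.00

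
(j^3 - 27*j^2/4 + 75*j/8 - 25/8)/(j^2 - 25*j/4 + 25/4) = j - 1/2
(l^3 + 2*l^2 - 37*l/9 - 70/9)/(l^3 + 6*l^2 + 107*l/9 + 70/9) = (l - 2)/(l + 2)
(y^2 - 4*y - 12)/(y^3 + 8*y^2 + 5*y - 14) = (y - 6)/(y^2 + 6*y - 7)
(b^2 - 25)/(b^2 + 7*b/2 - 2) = 2*(b^2 - 25)/(2*b^2 + 7*b - 4)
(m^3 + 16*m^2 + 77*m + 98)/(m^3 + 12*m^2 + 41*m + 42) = (m + 7)/(m + 3)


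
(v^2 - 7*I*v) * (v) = v^3 - 7*I*v^2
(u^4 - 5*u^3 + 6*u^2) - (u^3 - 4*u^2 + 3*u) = u^4 - 6*u^3 + 10*u^2 - 3*u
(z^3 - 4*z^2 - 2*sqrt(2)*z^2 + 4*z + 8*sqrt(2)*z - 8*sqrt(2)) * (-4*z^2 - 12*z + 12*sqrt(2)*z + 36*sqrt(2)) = -4*z^5 + 4*z^4 + 20*sqrt(2)*z^4 - 20*sqrt(2)*z^3 - 16*z^3 - 160*sqrt(2)*z^2 + 240*sqrt(2)*z + 384*z - 576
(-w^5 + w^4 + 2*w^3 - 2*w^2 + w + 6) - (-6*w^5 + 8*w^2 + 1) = 5*w^5 + w^4 + 2*w^3 - 10*w^2 + w + 5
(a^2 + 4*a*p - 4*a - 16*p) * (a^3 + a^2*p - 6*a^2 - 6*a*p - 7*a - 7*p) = a^5 + 5*a^4*p - 10*a^4 + 4*a^3*p^2 - 50*a^3*p + 17*a^3 - 40*a^2*p^2 + 85*a^2*p + 28*a^2 + 68*a*p^2 + 140*a*p + 112*p^2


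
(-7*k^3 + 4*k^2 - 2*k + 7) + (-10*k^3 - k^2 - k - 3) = -17*k^3 + 3*k^2 - 3*k + 4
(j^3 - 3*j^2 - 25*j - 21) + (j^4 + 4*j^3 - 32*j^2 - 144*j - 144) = j^4 + 5*j^3 - 35*j^2 - 169*j - 165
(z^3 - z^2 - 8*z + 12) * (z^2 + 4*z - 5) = z^5 + 3*z^4 - 17*z^3 - 15*z^2 + 88*z - 60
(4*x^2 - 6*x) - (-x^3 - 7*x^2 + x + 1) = x^3 + 11*x^2 - 7*x - 1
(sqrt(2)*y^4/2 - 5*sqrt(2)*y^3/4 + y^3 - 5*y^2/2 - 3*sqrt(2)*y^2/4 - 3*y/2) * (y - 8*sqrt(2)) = sqrt(2)*y^5/2 - 7*y^4 - 5*sqrt(2)*y^4/4 - 35*sqrt(2)*y^3/4 + 35*y^3/2 + 21*y^2/2 + 20*sqrt(2)*y^2 + 12*sqrt(2)*y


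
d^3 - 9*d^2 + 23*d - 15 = (d - 5)*(d - 3)*(d - 1)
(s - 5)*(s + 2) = s^2 - 3*s - 10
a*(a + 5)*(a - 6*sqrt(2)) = a^3 - 6*sqrt(2)*a^2 + 5*a^2 - 30*sqrt(2)*a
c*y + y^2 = y*(c + y)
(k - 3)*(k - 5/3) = k^2 - 14*k/3 + 5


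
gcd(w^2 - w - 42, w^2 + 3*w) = 1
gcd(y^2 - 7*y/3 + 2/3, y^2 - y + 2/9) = y - 1/3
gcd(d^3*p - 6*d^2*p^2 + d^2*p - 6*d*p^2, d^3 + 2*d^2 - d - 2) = d + 1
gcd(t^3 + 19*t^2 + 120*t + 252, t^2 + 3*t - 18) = t + 6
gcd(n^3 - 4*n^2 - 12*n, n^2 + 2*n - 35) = 1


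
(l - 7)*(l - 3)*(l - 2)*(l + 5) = l^4 - 7*l^3 - 19*l^2 + 163*l - 210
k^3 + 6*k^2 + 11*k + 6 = (k + 1)*(k + 2)*(k + 3)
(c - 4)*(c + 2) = c^2 - 2*c - 8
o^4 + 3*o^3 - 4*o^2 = o^2*(o - 1)*(o + 4)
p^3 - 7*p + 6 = (p - 2)*(p - 1)*(p + 3)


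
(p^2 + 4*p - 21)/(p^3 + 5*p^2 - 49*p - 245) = (p - 3)/(p^2 - 2*p - 35)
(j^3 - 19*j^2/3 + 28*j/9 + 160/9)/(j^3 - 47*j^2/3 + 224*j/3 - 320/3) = (j + 4/3)/(j - 8)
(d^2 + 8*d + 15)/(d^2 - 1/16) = 16*(d^2 + 8*d + 15)/(16*d^2 - 1)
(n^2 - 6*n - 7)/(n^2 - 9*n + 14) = (n + 1)/(n - 2)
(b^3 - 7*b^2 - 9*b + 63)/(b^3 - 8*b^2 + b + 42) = (b + 3)/(b + 2)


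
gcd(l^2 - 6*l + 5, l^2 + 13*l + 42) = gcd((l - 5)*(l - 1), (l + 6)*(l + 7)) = 1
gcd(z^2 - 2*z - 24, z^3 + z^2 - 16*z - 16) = z + 4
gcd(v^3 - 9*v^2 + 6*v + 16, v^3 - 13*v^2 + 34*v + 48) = v^2 - 7*v - 8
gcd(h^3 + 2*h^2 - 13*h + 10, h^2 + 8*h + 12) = 1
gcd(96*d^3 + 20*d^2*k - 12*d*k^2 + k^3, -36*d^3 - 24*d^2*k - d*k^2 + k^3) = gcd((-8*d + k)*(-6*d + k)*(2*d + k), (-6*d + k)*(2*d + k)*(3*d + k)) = 12*d^2 + 4*d*k - k^2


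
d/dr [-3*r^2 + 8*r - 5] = 8 - 6*r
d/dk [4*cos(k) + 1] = -4*sin(k)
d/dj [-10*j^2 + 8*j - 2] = 8 - 20*j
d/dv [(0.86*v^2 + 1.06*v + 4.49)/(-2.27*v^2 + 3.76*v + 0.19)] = (5.6398*v^2 + 20.7114*v - 16.681)/(5.1529*v^4 - 17.0704*v^3 + 13.275*v^2 + 1.4288*v + 0.0361)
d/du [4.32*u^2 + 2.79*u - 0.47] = 8.64*u + 2.79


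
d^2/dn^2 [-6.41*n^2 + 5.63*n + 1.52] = -12.8200000000000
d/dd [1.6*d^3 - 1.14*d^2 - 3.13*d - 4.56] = 4.8*d^2 - 2.28*d - 3.13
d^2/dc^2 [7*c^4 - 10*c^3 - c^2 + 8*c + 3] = 84*c^2 - 60*c - 2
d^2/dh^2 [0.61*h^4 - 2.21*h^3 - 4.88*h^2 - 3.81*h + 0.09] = 7.32*h^2 - 13.26*h - 9.76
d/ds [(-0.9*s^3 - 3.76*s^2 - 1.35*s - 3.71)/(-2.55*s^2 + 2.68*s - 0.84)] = (2.295*s^4 - 4.824*s^3 - 11.2513*s^2 - 12.6042*s + 11.0768)/(6.5025*s^4 - 13.668*s^3 + 11.4664*s^2 - 4.5024*s + 0.7056)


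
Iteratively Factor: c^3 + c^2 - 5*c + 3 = (c + 3)*(c^2 - 2*c + 1) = (c - 1)*(c + 3)*(c - 1)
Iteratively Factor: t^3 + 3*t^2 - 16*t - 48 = (t - 4)*(t^2 + 7*t + 12) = (t - 4)*(t + 3)*(t + 4)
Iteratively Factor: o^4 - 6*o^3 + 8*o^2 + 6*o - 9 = (o + 1)*(o^3 - 7*o^2 + 15*o - 9) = (o - 3)*(o + 1)*(o^2 - 4*o + 3) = (o - 3)^2*(o + 1)*(o - 1)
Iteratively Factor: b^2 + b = (b)*(b + 1)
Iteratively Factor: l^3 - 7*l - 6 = (l + 2)*(l^2 - 2*l - 3) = (l + 1)*(l + 2)*(l - 3)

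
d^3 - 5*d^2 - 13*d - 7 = (d - 7)*(d + 1)^2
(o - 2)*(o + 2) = o^2 - 4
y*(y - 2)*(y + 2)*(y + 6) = y^4 + 6*y^3 - 4*y^2 - 24*y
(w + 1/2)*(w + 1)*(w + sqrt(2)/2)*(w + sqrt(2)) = w^4 + 3*w^3/2 + 3*sqrt(2)*w^3/2 + 3*w^2/2 + 9*sqrt(2)*w^2/4 + 3*sqrt(2)*w/4 + 3*w/2 + 1/2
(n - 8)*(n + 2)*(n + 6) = n^3 - 52*n - 96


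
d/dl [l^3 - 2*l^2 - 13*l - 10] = 3*l^2 - 4*l - 13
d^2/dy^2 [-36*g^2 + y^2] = 2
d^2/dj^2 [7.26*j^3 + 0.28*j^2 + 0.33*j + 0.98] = 43.56*j + 0.56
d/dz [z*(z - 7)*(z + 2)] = 3*z^2 - 10*z - 14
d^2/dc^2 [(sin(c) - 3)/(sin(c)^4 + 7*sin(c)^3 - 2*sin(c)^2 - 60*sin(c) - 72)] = (-9*sin(c)^4 - 74*sin(c)^3 - 112*sin(c)^2 + 280*sin(c) + 272)/((sin(c) + 2)^4*(sin(c) + 6)^3)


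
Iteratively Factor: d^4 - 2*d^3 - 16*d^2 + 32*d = (d - 4)*(d^3 + 2*d^2 - 8*d) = d*(d - 4)*(d^2 + 2*d - 8) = d*(d - 4)*(d - 2)*(d + 4)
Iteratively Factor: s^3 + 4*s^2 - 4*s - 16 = (s + 2)*(s^2 + 2*s - 8) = (s + 2)*(s + 4)*(s - 2)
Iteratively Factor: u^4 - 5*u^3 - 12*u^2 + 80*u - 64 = (u - 4)*(u^3 - u^2 - 16*u + 16) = (u - 4)*(u + 4)*(u^2 - 5*u + 4) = (u - 4)^2*(u + 4)*(u - 1)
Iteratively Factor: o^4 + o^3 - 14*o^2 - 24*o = (o)*(o^3 + o^2 - 14*o - 24) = o*(o + 2)*(o^2 - o - 12) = o*(o + 2)*(o + 3)*(o - 4)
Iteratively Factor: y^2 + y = (y)*(y + 1)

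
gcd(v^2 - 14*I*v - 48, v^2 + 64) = v - 8*I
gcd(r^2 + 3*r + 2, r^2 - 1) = r + 1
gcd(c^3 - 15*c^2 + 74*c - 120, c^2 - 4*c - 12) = c - 6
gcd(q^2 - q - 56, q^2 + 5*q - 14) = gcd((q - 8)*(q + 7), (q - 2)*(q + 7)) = q + 7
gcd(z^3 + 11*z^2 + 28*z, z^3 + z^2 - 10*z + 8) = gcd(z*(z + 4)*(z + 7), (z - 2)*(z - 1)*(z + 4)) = z + 4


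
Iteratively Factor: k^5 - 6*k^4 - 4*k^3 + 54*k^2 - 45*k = (k)*(k^4 - 6*k^3 - 4*k^2 + 54*k - 45) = k*(k - 5)*(k^3 - k^2 - 9*k + 9) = k*(k - 5)*(k - 1)*(k^2 - 9) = k*(k - 5)*(k - 1)*(k + 3)*(k - 3)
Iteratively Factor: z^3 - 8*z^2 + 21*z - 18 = (z - 3)*(z^2 - 5*z + 6) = (z - 3)*(z - 2)*(z - 3)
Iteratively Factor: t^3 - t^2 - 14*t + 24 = (t - 2)*(t^2 + t - 12) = (t - 3)*(t - 2)*(t + 4)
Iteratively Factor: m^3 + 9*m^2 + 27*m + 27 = (m + 3)*(m^2 + 6*m + 9) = (m + 3)^2*(m + 3)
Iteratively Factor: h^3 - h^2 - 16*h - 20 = (h - 5)*(h^2 + 4*h + 4) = (h - 5)*(h + 2)*(h + 2)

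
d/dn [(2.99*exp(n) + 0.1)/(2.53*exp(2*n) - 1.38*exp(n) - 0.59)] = (-(2.99*exp(n) + 0.1)*(5.06*exp(n) - 1.38) + 7.5647*exp(2*n) - 4.1262*exp(n) - 1.7641)*exp(n)/(-2.53*exp(2*n) + 1.38*exp(n) + 0.59)^2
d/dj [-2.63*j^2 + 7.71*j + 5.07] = 7.71 - 5.26*j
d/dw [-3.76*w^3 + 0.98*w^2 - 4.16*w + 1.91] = -11.28*w^2 + 1.96*w - 4.16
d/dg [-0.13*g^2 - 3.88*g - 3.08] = -0.26*g - 3.88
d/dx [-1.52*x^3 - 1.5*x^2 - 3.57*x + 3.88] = -4.56*x^2 - 3.0*x - 3.57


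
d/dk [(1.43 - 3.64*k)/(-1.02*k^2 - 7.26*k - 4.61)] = (-3.7128*k^2 + 2.9172*k + 27.1622)/(1.0404*k^4 + 14.8104*k^3 + 62.112*k^2 + 66.9372*k + 21.2521)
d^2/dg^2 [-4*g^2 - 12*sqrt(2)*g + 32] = -8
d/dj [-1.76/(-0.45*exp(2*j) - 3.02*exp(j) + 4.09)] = (-1.584*exp(j) - 5.3152)*exp(j)/(0.45*exp(2*j) + 3.02*exp(j) - 4.09)^2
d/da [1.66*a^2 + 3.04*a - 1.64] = 3.32*a + 3.04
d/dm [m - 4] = 1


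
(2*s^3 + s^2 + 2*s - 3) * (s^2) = 2*s^5 + s^4 + 2*s^3 - 3*s^2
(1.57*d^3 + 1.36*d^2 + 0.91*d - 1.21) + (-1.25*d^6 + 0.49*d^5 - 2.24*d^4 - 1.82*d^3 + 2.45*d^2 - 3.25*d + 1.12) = -1.25*d^6 + 0.49*d^5 - 2.24*d^4 - 0.25*d^3 + 3.81*d^2 - 2.34*d - 0.0899999999999999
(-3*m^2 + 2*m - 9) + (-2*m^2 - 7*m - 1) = -5*m^2 - 5*m - 10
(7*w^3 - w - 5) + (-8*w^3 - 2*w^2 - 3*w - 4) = -w^3 - 2*w^2 - 4*w - 9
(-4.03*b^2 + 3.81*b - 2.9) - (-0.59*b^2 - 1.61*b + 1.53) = -3.44*b^2 + 5.42*b - 4.43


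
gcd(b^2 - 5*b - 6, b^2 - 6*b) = b - 6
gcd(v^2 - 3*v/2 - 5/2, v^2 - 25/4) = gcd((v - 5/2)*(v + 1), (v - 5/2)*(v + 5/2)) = v - 5/2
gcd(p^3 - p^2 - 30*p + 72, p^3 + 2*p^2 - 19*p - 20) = p - 4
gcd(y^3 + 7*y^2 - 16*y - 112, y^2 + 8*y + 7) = y + 7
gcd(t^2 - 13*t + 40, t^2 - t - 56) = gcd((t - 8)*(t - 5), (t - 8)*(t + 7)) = t - 8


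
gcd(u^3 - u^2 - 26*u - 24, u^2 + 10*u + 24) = u + 4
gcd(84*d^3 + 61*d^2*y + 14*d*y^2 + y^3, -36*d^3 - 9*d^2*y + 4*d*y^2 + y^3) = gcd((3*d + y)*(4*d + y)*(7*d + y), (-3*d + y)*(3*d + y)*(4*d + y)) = 12*d^2 + 7*d*y + y^2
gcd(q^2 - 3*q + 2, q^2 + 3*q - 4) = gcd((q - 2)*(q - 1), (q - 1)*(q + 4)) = q - 1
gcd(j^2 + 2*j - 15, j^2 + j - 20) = j + 5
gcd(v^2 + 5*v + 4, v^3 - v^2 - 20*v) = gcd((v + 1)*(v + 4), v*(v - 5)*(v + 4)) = v + 4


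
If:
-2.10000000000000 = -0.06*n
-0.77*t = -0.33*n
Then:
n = 35.00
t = 15.00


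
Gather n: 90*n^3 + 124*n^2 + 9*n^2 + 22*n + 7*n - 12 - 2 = 90*n^3 + 133*n^2 + 29*n - 14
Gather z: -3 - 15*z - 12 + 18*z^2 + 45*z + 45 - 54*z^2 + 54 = -36*z^2 + 30*z + 84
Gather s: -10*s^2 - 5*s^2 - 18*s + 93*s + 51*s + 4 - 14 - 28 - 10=-15*s^2 + 126*s - 48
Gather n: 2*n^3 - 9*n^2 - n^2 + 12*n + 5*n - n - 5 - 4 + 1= 2*n^3 - 10*n^2 + 16*n - 8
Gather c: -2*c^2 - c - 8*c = -2*c^2 - 9*c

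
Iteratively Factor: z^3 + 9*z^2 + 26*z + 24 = (z + 2)*(z^2 + 7*z + 12) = (z + 2)*(z + 4)*(z + 3)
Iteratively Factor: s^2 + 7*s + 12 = (s + 4)*(s + 3)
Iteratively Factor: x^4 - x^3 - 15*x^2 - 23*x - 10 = (x + 2)*(x^3 - 3*x^2 - 9*x - 5) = (x + 1)*(x + 2)*(x^2 - 4*x - 5) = (x + 1)^2*(x + 2)*(x - 5)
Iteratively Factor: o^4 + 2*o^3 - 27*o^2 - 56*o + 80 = (o - 5)*(o^3 + 7*o^2 + 8*o - 16) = (o - 5)*(o + 4)*(o^2 + 3*o - 4) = (o - 5)*(o - 1)*(o + 4)*(o + 4)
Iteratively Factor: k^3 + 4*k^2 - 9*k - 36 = (k - 3)*(k^2 + 7*k + 12) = (k - 3)*(k + 3)*(k + 4)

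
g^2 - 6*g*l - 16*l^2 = (g - 8*l)*(g + 2*l)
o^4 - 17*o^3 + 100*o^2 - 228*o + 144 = (o - 6)^2*(o - 4)*(o - 1)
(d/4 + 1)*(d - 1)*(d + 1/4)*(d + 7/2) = d^4/4 + 27*d^3/16 + 65*d^2/32 - 99*d/32 - 7/8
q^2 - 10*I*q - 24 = (q - 6*I)*(q - 4*I)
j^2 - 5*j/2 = j*(j - 5/2)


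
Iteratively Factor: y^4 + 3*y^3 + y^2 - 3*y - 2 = (y - 1)*(y^3 + 4*y^2 + 5*y + 2) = (y - 1)*(y + 2)*(y^2 + 2*y + 1) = (y - 1)*(y + 1)*(y + 2)*(y + 1)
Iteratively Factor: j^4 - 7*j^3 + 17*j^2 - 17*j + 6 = (j - 2)*(j^3 - 5*j^2 + 7*j - 3) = (j - 2)*(j - 1)*(j^2 - 4*j + 3) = (j - 3)*(j - 2)*(j - 1)*(j - 1)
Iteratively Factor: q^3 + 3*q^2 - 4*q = (q - 1)*(q^2 + 4*q) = q*(q - 1)*(q + 4)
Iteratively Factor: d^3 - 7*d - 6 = (d + 2)*(d^2 - 2*d - 3) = (d + 1)*(d + 2)*(d - 3)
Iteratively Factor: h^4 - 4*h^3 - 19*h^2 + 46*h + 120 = (h - 4)*(h^3 - 19*h - 30) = (h - 5)*(h - 4)*(h^2 + 5*h + 6) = (h - 5)*(h - 4)*(h + 2)*(h + 3)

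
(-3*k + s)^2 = 9*k^2 - 6*k*s + s^2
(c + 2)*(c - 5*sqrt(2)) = c^2 - 5*sqrt(2)*c + 2*c - 10*sqrt(2)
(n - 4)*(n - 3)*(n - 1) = n^3 - 8*n^2 + 19*n - 12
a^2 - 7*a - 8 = (a - 8)*(a + 1)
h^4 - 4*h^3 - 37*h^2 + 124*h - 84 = (h - 7)*(h - 2)*(h - 1)*(h + 6)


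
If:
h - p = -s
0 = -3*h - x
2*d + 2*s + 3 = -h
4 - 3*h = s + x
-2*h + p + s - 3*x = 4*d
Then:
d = -4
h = -3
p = 1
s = 4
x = 9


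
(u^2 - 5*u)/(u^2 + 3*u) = (u - 5)/(u + 3)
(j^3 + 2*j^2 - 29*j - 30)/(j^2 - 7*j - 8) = (j^2 + j - 30)/(j - 8)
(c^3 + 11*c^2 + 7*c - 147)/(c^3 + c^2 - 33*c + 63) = (c + 7)/(c - 3)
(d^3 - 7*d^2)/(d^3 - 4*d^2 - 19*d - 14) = d^2/(d^2 + 3*d + 2)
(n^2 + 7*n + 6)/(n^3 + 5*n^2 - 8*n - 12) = 1/(n - 2)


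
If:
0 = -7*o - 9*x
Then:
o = -9*x/7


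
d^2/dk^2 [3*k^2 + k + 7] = 6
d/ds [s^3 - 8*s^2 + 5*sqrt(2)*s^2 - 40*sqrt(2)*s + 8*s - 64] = 3*s^2 - 16*s + 10*sqrt(2)*s - 40*sqrt(2) + 8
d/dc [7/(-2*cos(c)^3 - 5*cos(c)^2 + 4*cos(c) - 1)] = 56*(-3*cos(c)^2 - 5*cos(c) + 2)*sin(c)/(-5*cos(c) + 5*cos(2*c) + cos(3*c) + 7)^2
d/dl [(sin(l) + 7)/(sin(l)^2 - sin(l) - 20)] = -(sin(l)^2 + 14*sin(l) + 13)*cos(l)/(sin(l) + cos(l)^2 + 19)^2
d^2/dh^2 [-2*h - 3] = 0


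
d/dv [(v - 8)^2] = 2*v - 16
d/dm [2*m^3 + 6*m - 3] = 6*m^2 + 6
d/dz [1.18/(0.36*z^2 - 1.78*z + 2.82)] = (2.1004 - 0.8496*z)/(0.36*z^2 - 1.78*z + 2.82)^2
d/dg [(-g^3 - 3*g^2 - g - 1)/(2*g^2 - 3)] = (-2*g^4 + 11*g^2 + 22*g + 3)/(4*g^4 - 12*g^2 + 9)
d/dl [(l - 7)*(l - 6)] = 2*l - 13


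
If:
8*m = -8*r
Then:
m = -r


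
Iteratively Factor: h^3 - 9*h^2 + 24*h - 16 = (h - 4)*(h^2 - 5*h + 4) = (h - 4)*(h - 1)*(h - 4)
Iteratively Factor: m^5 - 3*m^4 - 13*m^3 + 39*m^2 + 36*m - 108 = (m - 3)*(m^4 - 13*m^2 + 36) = (m - 3)^2*(m^3 + 3*m^2 - 4*m - 12) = (m - 3)^2*(m + 2)*(m^2 + m - 6) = (m - 3)^2*(m - 2)*(m + 2)*(m + 3)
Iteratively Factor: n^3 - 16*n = (n + 4)*(n^2 - 4*n) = n*(n + 4)*(n - 4)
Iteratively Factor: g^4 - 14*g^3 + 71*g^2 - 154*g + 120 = (g - 4)*(g^3 - 10*g^2 + 31*g - 30) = (g - 4)*(g - 2)*(g^2 - 8*g + 15) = (g - 4)*(g - 3)*(g - 2)*(g - 5)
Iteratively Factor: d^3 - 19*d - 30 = (d - 5)*(d^2 + 5*d + 6) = (d - 5)*(d + 2)*(d + 3)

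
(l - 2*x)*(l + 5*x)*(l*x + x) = l^3*x + 3*l^2*x^2 + l^2*x - 10*l*x^3 + 3*l*x^2 - 10*x^3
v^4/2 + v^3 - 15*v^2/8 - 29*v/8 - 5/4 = (v/2 + 1/2)*(v - 2)*(v + 1/2)*(v + 5/2)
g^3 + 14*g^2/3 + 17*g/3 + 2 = (g + 2/3)*(g + 1)*(g + 3)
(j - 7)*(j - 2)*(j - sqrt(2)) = j^3 - 9*j^2 - sqrt(2)*j^2 + 9*sqrt(2)*j + 14*j - 14*sqrt(2)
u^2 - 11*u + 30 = (u - 6)*(u - 5)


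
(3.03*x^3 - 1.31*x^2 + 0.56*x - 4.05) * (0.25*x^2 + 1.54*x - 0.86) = 0.7575*x^5 + 4.3387*x^4 - 4.4832*x^3 + 0.9765*x^2 - 6.7186*x + 3.483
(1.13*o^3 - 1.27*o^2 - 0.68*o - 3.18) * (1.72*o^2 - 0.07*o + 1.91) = 1.9436*o^5 - 2.2635*o^4 + 1.0776*o^3 - 7.8477*o^2 - 1.0762*o - 6.0738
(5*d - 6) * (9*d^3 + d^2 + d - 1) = 45*d^4 - 49*d^3 - d^2 - 11*d + 6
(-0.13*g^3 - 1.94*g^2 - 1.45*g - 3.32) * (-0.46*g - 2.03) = 0.0598*g^4 + 1.1563*g^3 + 4.6052*g^2 + 4.4707*g + 6.7396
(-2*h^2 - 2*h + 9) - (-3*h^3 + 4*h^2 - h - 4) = 3*h^3 - 6*h^2 - h + 13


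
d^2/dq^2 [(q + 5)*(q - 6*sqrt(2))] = 2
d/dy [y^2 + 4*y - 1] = 2*y + 4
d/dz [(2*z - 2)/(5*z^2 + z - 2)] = 2*(5*z^2 + z - (z - 1)*(10*z + 1) - 2)/(5*z^2 + z - 2)^2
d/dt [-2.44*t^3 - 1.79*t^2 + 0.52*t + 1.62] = -7.32*t^2 - 3.58*t + 0.52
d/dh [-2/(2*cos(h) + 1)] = -4*sin(h)/(2*cos(h) + 1)^2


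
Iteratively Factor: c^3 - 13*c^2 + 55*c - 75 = (c - 5)*(c^2 - 8*c + 15) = (c - 5)^2*(c - 3)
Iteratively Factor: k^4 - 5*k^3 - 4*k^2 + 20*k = (k - 2)*(k^3 - 3*k^2 - 10*k) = (k - 5)*(k - 2)*(k^2 + 2*k) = k*(k - 5)*(k - 2)*(k + 2)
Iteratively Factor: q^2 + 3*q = (q)*(q + 3)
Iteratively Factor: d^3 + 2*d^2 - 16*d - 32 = (d + 4)*(d^2 - 2*d - 8) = (d - 4)*(d + 4)*(d + 2)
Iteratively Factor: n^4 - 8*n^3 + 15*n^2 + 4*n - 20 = (n - 2)*(n^3 - 6*n^2 + 3*n + 10) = (n - 2)*(n + 1)*(n^2 - 7*n + 10) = (n - 2)^2*(n + 1)*(n - 5)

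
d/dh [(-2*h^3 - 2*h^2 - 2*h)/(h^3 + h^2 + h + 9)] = 18*(-3*h^2 - 2*h - 1)/(h^6 + 2*h^5 + 3*h^4 + 20*h^3 + 19*h^2 + 18*h + 81)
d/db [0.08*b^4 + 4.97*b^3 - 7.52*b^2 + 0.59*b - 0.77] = 0.32*b^3 + 14.91*b^2 - 15.04*b + 0.59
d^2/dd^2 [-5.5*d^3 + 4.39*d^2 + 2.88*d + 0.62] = 8.78 - 33.0*d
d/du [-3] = 0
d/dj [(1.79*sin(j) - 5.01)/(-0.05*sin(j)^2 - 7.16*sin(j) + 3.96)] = (0.0895*sin(j)^2 - 0.500999999999999*sin(j) - 28.7832)*cos(j)/(0.0025*sin(j)^4 + 0.716*sin(j)^3 + 50.8696*sin(j)^2 - 56.7072*sin(j) + 15.6816)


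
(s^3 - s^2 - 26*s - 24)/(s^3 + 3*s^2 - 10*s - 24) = (s^2 - 5*s - 6)/(s^2 - s - 6)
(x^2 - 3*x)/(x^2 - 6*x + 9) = x/(x - 3)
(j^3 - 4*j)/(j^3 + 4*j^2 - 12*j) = (j + 2)/(j + 6)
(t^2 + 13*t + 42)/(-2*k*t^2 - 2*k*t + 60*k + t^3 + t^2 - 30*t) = (t + 7)/(-2*k*t + 10*k + t^2 - 5*t)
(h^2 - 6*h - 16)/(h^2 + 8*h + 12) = (h - 8)/(h + 6)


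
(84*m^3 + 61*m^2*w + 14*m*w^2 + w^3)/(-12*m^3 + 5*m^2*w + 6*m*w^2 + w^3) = (7*m + w)/(-m + w)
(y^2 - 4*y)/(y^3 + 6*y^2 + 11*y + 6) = y*(y - 4)/(y^3 + 6*y^2 + 11*y + 6)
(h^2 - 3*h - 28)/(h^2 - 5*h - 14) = (h + 4)/(h + 2)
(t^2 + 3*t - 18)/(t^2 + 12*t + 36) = (t - 3)/(t + 6)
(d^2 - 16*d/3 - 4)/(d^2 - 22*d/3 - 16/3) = (d - 6)/(d - 8)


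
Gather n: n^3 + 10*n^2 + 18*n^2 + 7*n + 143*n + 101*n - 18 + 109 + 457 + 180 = n^3 + 28*n^2 + 251*n + 728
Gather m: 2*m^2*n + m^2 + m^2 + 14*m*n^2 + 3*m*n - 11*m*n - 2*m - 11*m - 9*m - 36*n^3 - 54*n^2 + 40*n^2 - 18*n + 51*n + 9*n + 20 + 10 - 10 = m^2*(2*n + 2) + m*(14*n^2 - 8*n - 22) - 36*n^3 - 14*n^2 + 42*n + 20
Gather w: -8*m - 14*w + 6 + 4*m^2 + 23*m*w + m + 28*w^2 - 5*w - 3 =4*m^2 - 7*m + 28*w^2 + w*(23*m - 19) + 3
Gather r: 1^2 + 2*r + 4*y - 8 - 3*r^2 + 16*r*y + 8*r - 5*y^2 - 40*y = -3*r^2 + r*(16*y + 10) - 5*y^2 - 36*y - 7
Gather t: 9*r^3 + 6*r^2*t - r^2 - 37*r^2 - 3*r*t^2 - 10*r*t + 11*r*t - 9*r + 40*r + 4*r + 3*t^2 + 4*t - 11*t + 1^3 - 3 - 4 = 9*r^3 - 38*r^2 + 35*r + t^2*(3 - 3*r) + t*(6*r^2 + r - 7) - 6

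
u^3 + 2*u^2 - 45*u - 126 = (u - 7)*(u + 3)*(u + 6)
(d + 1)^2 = d^2 + 2*d + 1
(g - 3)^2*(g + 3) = g^3 - 3*g^2 - 9*g + 27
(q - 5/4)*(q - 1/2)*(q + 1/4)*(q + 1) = q^4 - q^3/2 - 21*q^2/16 + 11*q/32 + 5/32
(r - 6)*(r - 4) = r^2 - 10*r + 24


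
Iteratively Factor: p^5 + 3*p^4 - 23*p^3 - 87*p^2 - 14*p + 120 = (p - 1)*(p^4 + 4*p^3 - 19*p^2 - 106*p - 120) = (p - 1)*(p + 3)*(p^3 + p^2 - 22*p - 40) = (p - 1)*(p + 3)*(p + 4)*(p^2 - 3*p - 10) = (p - 1)*(p + 2)*(p + 3)*(p + 4)*(p - 5)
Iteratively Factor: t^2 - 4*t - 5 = (t + 1)*(t - 5)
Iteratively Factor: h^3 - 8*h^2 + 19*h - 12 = (h - 4)*(h^2 - 4*h + 3) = (h - 4)*(h - 1)*(h - 3)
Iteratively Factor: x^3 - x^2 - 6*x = (x)*(x^2 - x - 6) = x*(x + 2)*(x - 3)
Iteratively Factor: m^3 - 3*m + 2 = (m - 1)*(m^2 + m - 2) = (m - 1)^2*(m + 2)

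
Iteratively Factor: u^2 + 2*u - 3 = (u - 1)*(u + 3)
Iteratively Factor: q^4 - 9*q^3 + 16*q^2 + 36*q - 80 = (q - 5)*(q^3 - 4*q^2 - 4*q + 16) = (q - 5)*(q - 4)*(q^2 - 4) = (q - 5)*(q - 4)*(q - 2)*(q + 2)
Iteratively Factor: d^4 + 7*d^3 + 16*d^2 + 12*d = (d)*(d^3 + 7*d^2 + 16*d + 12) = d*(d + 3)*(d^2 + 4*d + 4) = d*(d + 2)*(d + 3)*(d + 2)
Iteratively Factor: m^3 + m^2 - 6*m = (m)*(m^2 + m - 6) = m*(m + 3)*(m - 2)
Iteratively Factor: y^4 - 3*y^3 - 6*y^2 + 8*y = (y)*(y^3 - 3*y^2 - 6*y + 8) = y*(y + 2)*(y^2 - 5*y + 4) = y*(y - 1)*(y + 2)*(y - 4)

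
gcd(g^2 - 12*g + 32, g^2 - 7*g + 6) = 1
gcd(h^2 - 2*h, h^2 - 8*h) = h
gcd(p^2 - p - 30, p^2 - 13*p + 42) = p - 6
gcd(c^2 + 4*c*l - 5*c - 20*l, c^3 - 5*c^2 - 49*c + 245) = c - 5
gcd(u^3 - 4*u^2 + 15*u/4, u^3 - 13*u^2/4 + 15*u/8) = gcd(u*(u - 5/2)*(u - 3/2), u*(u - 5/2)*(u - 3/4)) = u^2 - 5*u/2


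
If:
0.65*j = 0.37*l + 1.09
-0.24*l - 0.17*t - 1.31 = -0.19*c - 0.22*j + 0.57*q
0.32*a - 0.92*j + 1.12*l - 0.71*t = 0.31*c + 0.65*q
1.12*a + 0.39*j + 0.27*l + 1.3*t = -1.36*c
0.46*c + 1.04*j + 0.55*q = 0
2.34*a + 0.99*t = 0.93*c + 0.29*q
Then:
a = -2.99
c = -2.44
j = 3.24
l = 2.74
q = -4.08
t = 3.59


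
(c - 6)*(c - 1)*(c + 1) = c^3 - 6*c^2 - c + 6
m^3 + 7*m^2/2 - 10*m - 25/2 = (m - 5/2)*(m + 1)*(m + 5)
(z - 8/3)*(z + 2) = z^2 - 2*z/3 - 16/3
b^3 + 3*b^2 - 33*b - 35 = (b - 5)*(b + 1)*(b + 7)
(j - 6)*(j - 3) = j^2 - 9*j + 18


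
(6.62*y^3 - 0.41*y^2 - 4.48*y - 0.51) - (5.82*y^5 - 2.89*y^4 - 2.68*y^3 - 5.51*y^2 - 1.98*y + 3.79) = -5.82*y^5 + 2.89*y^4 + 9.3*y^3 + 5.1*y^2 - 2.5*y - 4.3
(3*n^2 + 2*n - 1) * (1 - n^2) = -3*n^4 - 2*n^3 + 4*n^2 + 2*n - 1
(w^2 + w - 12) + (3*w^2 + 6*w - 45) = 4*w^2 + 7*w - 57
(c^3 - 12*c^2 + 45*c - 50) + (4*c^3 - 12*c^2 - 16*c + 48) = 5*c^3 - 24*c^2 + 29*c - 2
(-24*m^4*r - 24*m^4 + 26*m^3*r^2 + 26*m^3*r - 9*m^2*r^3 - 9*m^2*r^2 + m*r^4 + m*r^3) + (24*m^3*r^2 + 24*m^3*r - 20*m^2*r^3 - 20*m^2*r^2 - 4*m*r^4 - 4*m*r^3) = -24*m^4*r - 24*m^4 + 50*m^3*r^2 + 50*m^3*r - 29*m^2*r^3 - 29*m^2*r^2 - 3*m*r^4 - 3*m*r^3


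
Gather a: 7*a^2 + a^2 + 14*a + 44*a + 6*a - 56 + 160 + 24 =8*a^2 + 64*a + 128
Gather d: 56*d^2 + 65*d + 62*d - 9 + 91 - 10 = 56*d^2 + 127*d + 72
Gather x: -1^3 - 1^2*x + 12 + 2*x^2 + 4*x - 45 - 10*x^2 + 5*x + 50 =-8*x^2 + 8*x + 16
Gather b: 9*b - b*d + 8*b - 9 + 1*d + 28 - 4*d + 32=b*(17 - d) - 3*d + 51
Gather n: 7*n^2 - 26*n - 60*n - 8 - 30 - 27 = 7*n^2 - 86*n - 65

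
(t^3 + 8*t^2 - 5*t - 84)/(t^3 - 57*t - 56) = (t^2 + t - 12)/(t^2 - 7*t - 8)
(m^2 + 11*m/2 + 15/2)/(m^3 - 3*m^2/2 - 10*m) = (m + 3)/(m*(m - 4))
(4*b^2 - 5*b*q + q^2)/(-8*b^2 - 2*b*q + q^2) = (-b + q)/(2*b + q)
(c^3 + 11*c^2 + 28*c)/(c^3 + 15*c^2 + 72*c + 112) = c/(c + 4)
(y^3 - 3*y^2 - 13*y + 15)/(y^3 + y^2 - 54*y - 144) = (y^2 - 6*y + 5)/(y^2 - 2*y - 48)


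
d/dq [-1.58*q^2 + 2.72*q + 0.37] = 2.72 - 3.16*q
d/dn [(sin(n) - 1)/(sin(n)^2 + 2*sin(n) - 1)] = (2*sin(n) + cos(n)^2)*cos(n)/(2*sin(n) - cos(n)^2)^2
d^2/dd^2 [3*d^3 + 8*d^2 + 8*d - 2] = 18*d + 16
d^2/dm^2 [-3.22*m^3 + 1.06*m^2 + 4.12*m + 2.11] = 2.12 - 19.32*m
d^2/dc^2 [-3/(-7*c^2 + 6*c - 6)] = 6*(-49*c^2 + 42*c + 4*(7*c - 3)^2 - 42)/(7*c^2 - 6*c + 6)^3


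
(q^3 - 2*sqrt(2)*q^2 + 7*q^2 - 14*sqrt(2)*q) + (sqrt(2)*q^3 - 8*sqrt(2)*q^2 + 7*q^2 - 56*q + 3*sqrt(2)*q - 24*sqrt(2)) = q^3 + sqrt(2)*q^3 - 10*sqrt(2)*q^2 + 14*q^2 - 56*q - 11*sqrt(2)*q - 24*sqrt(2)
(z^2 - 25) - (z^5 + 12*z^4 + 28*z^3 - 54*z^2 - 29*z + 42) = -z^5 - 12*z^4 - 28*z^3 + 55*z^2 + 29*z - 67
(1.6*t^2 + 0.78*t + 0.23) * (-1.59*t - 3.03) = -2.544*t^3 - 6.0882*t^2 - 2.7291*t - 0.6969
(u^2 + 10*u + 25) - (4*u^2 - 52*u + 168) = -3*u^2 + 62*u - 143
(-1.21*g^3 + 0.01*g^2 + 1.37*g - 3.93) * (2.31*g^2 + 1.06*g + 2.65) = -2.7951*g^5 - 1.2595*g^4 - 0.0311999999999992*g^3 - 7.5996*g^2 - 0.5353*g - 10.4145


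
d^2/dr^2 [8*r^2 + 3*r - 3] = 16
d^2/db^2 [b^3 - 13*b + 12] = 6*b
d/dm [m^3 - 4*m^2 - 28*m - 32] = 3*m^2 - 8*m - 28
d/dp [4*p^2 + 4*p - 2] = 8*p + 4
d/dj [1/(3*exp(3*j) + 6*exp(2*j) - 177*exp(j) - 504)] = (-3*exp(2*j) - 4*exp(j) + 59)*exp(j)/(3*(exp(3*j) + 2*exp(2*j) - 59*exp(j) - 168)^2)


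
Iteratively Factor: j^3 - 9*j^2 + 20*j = (j - 5)*(j^2 - 4*j) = j*(j - 5)*(j - 4)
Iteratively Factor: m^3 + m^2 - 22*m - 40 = (m + 2)*(m^2 - m - 20) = (m - 5)*(m + 2)*(m + 4)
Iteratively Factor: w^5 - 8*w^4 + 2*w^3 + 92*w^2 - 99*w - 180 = (w - 4)*(w^4 - 4*w^3 - 14*w^2 + 36*w + 45) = (w - 5)*(w - 4)*(w^3 + w^2 - 9*w - 9) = (w - 5)*(w - 4)*(w - 3)*(w^2 + 4*w + 3) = (w - 5)*(w - 4)*(w - 3)*(w + 1)*(w + 3)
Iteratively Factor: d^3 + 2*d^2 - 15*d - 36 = (d + 3)*(d^2 - d - 12) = (d - 4)*(d + 3)*(d + 3)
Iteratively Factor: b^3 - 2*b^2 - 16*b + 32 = (b - 2)*(b^2 - 16) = (b - 4)*(b - 2)*(b + 4)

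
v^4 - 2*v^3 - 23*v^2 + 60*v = v*(v - 4)*(v - 3)*(v + 5)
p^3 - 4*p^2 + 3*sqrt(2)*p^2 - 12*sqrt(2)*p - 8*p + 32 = (p - 4)*(p - sqrt(2))*(p + 4*sqrt(2))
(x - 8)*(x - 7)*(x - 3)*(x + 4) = x^4 - 14*x^3 + 29*x^2 + 236*x - 672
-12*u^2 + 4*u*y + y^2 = (-2*u + y)*(6*u + y)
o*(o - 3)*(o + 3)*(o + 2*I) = o^4 + 2*I*o^3 - 9*o^2 - 18*I*o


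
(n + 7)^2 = n^2 + 14*n + 49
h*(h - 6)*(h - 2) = h^3 - 8*h^2 + 12*h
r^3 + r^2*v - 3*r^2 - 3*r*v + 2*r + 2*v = (r - 2)*(r - 1)*(r + v)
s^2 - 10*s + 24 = (s - 6)*(s - 4)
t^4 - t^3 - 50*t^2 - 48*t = t*(t - 8)*(t + 1)*(t + 6)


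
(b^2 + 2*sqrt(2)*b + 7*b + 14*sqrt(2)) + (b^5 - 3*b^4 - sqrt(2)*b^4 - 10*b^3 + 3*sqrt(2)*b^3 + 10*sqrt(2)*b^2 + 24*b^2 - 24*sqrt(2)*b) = b^5 - 3*b^4 - sqrt(2)*b^4 - 10*b^3 + 3*sqrt(2)*b^3 + 10*sqrt(2)*b^2 + 25*b^2 - 22*sqrt(2)*b + 7*b + 14*sqrt(2)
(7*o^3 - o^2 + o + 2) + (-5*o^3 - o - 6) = 2*o^3 - o^2 - 4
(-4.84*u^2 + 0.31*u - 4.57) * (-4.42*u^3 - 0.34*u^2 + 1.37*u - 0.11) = 21.3928*u^5 + 0.2754*u^4 + 13.4632*u^3 + 2.5109*u^2 - 6.295*u + 0.5027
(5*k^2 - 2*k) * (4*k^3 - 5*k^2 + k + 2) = 20*k^5 - 33*k^4 + 15*k^3 + 8*k^2 - 4*k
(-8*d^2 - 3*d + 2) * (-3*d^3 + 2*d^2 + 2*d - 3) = 24*d^5 - 7*d^4 - 28*d^3 + 22*d^2 + 13*d - 6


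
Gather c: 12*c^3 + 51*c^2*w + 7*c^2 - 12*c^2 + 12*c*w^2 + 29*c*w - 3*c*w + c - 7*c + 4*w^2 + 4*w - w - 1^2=12*c^3 + c^2*(51*w - 5) + c*(12*w^2 + 26*w - 6) + 4*w^2 + 3*w - 1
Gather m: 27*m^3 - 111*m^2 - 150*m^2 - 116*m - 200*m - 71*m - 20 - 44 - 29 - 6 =27*m^3 - 261*m^2 - 387*m - 99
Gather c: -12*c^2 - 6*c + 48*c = -12*c^2 + 42*c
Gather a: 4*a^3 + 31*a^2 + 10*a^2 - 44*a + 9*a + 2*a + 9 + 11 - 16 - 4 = 4*a^3 + 41*a^2 - 33*a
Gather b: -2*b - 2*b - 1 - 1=-4*b - 2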